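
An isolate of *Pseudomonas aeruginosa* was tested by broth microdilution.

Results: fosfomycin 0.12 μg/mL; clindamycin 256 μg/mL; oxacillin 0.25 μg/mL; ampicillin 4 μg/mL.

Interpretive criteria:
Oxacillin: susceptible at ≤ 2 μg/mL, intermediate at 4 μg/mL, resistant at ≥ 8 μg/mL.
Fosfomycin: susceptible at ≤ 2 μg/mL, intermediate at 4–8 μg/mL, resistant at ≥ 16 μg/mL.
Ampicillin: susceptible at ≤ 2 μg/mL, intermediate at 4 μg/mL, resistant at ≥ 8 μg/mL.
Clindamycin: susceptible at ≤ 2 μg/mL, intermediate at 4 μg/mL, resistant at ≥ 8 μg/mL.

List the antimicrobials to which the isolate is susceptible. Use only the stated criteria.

Fosfomycin 0.12 μg/mL: ≤ 2 μg/mL — susceptible
Clindamycin 256 μg/mL: ≥ 8 μg/mL ⇒ Resistant
Oxacillin: 0.25 μg/mL is ≤ 2 μg/mL — Susceptible
Ampicillin 4 μg/mL: = 4 μg/mL → Intermediate

fosfomycin, oxacillin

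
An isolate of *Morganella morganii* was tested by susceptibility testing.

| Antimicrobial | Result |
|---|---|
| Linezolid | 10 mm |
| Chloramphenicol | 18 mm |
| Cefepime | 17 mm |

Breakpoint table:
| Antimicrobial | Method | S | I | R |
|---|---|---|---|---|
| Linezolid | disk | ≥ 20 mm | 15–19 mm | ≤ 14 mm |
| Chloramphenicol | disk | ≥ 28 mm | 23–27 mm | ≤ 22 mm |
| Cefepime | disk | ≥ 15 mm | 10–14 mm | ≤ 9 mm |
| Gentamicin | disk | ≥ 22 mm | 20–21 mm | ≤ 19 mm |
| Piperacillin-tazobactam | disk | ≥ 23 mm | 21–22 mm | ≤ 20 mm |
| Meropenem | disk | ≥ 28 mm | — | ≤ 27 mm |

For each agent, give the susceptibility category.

R, R, S

Linezolid: 10 mm is ≤ 14 mm → R
Chloramphenicol (18 mm) ≤ 22 mm — resistant
Cefepime: 17 mm is ≥ 15 mm — S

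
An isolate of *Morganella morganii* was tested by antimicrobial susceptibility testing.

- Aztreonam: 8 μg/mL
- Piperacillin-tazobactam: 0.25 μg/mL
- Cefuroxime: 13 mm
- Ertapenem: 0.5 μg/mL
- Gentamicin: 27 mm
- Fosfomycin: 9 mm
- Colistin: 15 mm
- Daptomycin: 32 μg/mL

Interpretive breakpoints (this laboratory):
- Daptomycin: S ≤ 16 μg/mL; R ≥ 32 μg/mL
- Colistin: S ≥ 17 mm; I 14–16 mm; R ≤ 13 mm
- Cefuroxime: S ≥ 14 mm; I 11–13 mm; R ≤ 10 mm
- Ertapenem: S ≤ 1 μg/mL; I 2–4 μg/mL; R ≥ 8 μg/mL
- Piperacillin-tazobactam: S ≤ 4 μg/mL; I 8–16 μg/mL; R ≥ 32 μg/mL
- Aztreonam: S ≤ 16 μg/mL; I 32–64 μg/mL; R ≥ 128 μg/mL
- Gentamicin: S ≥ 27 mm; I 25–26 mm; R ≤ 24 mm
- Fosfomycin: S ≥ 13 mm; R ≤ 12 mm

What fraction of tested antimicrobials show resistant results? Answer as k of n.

Aztreonam (8 μg/mL) ≤ 16 μg/mL — Susceptible
Piperacillin-tazobactam: 0.25 μg/mL is ≤ 4 μg/mL ⇒ S
Cefuroxime 13 mm: in 11–13 mm — I
Ertapenem 0.5 μg/mL: ≤ 1 μg/mL — susceptible
Gentamicin: 27 mm is ≥ 27 mm — susceptible
Fosfomycin: 9 mm is ≤ 12 mm → R
Colistin: 15 mm is in 14–16 mm — I
Daptomycin: 32 μg/mL is ≥ 32 μg/mL → resistant
Resistant: 2/8

2 of 8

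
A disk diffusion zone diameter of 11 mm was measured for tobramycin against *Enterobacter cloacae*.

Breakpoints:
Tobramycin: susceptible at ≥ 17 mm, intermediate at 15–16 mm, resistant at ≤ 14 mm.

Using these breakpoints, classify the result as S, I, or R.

Tobramycin (11 mm) ≤ 14 mm → resistant

R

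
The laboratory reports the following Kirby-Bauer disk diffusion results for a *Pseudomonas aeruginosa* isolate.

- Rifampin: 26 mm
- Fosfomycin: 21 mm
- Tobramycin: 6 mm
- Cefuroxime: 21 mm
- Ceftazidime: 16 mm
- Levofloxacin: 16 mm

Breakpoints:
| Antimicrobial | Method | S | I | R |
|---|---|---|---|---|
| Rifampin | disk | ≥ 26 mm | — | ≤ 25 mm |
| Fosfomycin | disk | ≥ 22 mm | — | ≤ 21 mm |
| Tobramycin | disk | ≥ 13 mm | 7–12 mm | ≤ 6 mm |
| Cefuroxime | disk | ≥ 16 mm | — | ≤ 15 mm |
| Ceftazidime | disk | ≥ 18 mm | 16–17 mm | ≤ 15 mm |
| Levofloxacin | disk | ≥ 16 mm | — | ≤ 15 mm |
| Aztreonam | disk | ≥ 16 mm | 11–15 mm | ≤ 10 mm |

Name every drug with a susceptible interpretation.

Rifampin 26 mm: ≥ 26 mm ⇒ susceptible
Fosfomycin 21 mm: ≤ 21 mm → Resistant
Tobramycin: 6 mm is ≤ 6 mm ⇒ resistant
Cefuroxime 21 mm: ≥ 16 mm → Susceptible
Ceftazidime (16 mm) in 16–17 mm ⇒ I
Levofloxacin 16 mm: ≥ 16 mm → susceptible

rifampin, cefuroxime, levofloxacin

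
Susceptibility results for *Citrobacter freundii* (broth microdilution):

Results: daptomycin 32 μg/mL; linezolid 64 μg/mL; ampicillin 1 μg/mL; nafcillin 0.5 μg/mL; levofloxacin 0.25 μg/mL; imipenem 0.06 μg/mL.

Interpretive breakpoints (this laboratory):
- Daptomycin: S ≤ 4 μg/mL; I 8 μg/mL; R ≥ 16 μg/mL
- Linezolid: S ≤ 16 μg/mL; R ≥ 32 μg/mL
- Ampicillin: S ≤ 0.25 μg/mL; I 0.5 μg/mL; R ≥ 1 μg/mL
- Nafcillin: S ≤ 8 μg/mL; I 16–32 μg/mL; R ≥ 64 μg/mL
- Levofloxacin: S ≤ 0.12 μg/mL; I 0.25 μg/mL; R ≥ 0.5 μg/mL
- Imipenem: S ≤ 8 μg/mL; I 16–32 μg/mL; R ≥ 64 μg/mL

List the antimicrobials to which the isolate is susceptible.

nafcillin, imipenem

Daptomycin (32 μg/mL) ≥ 16 μg/mL ⇒ R
Linezolid 64 μg/mL: ≥ 32 μg/mL — resistant
Ampicillin: 1 μg/mL is ≥ 1 μg/mL ⇒ resistant
Nafcillin 0.5 μg/mL: ≤ 8 μg/mL → susceptible
Levofloxacin 0.25 μg/mL: = 0.25 μg/mL → Intermediate
Imipenem: 0.06 μg/mL is ≤ 8 μg/mL — S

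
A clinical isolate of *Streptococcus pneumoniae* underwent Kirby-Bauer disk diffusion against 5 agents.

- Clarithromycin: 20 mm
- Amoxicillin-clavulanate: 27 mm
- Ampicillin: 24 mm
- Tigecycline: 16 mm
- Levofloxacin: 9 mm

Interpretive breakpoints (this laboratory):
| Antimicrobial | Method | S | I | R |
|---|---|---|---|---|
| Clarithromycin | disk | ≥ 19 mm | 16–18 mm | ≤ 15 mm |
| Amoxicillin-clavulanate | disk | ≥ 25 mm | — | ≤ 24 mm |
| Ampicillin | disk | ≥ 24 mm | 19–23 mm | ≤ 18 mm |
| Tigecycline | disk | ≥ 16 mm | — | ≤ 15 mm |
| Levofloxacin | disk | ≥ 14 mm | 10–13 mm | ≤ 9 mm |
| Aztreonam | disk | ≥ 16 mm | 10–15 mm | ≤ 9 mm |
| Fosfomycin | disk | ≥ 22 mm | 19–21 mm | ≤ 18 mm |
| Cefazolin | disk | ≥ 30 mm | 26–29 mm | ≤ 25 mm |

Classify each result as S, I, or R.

Clarithromycin (20 mm) ≥ 19 mm → susceptible
Amoxicillin-clavulanate 27 mm: ≥ 25 mm ⇒ Susceptible
Ampicillin 24 mm: ≥ 24 mm → S
Tigecycline 16 mm: ≥ 16 mm → Susceptible
Levofloxacin 9 mm: ≤ 9 mm → R

S, S, S, S, R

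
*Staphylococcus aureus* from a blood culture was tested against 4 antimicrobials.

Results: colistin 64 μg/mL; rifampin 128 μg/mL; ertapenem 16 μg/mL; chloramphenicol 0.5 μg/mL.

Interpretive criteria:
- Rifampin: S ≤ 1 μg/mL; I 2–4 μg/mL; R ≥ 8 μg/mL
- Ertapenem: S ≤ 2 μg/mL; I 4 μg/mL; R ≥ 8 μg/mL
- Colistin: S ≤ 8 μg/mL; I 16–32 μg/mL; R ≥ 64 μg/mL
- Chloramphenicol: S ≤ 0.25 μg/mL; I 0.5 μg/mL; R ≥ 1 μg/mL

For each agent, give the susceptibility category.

R, R, R, I

Colistin (64 μg/mL) ≥ 64 μg/mL → R
Rifampin (128 μg/mL) ≥ 8 μg/mL — R
Ertapenem (16 μg/mL) ≥ 8 μg/mL — R
Chloramphenicol: 0.5 μg/mL is = 0.5 μg/mL → intermediate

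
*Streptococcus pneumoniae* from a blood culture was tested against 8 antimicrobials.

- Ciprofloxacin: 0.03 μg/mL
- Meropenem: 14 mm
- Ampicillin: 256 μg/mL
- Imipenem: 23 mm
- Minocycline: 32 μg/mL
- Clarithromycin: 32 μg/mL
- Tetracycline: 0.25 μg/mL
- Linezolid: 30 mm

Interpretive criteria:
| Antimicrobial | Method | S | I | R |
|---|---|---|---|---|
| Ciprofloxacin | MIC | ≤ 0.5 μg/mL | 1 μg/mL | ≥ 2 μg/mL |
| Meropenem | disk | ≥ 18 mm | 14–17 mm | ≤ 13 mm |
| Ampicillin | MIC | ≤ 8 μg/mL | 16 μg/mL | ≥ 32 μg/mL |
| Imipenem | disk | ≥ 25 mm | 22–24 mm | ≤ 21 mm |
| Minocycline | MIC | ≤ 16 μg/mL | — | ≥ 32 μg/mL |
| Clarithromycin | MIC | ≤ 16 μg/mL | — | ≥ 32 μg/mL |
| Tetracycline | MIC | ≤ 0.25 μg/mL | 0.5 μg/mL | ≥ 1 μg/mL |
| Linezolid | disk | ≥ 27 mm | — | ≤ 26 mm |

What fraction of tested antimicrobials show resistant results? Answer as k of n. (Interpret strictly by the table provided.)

3 of 8

Ciprofloxacin 0.03 μg/mL: ≤ 0.5 μg/mL → susceptible
Meropenem: 14 mm is in 14–17 mm ⇒ I
Ampicillin: 256 μg/mL is ≥ 32 μg/mL ⇒ Resistant
Imipenem 23 mm: in 22–24 mm — intermediate
Minocycline: 32 μg/mL is ≥ 32 μg/mL — Resistant
Clarithromycin: 32 μg/mL is ≥ 32 μg/mL → resistant
Tetracycline (0.25 μg/mL) ≤ 0.25 μg/mL → S
Linezolid 30 mm: ≥ 27 mm ⇒ Susceptible
Resistant: 3/8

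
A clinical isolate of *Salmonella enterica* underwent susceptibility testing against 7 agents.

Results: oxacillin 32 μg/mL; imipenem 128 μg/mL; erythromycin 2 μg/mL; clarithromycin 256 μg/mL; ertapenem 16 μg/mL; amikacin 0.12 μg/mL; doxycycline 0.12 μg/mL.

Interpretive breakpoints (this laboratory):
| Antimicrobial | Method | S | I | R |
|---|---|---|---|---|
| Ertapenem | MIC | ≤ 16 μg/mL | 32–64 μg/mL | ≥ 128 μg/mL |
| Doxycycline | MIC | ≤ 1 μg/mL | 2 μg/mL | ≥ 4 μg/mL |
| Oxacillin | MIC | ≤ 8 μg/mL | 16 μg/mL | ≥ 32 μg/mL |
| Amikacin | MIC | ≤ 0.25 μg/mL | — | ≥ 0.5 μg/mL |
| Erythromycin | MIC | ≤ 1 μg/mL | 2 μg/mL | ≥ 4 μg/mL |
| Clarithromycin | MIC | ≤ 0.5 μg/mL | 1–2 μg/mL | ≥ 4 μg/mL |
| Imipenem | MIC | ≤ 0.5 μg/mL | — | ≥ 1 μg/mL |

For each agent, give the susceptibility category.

Oxacillin 32 μg/mL: ≥ 32 μg/mL ⇒ Resistant
Imipenem 128 μg/mL: ≥ 1 μg/mL → resistant
Erythromycin: 2 μg/mL is = 2 μg/mL → Intermediate
Clarithromycin: 256 μg/mL is ≥ 4 μg/mL — Resistant
Ertapenem (16 μg/mL) ≤ 16 μg/mL → Susceptible
Amikacin (0.12 μg/mL) ≤ 0.25 μg/mL ⇒ susceptible
Doxycycline: 0.12 μg/mL is ≤ 1 μg/mL ⇒ Susceptible

R, R, I, R, S, S, S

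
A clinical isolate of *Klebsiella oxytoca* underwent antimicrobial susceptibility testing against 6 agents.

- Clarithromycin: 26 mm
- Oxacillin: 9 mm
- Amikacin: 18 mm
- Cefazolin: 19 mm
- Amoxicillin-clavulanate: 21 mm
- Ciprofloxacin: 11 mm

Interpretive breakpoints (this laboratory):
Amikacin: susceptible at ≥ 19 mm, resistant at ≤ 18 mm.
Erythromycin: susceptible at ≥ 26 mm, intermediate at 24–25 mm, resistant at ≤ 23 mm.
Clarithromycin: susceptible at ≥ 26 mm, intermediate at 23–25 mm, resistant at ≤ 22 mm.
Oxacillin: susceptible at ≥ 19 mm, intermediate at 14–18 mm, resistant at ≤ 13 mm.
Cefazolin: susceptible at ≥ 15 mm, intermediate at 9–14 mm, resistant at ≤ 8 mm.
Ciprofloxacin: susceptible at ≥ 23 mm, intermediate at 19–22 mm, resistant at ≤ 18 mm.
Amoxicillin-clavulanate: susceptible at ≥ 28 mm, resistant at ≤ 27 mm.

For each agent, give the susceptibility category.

Clarithromycin (26 mm) ≥ 26 mm → S
Oxacillin (9 mm) ≤ 13 mm ⇒ resistant
Amikacin: 18 mm is ≤ 18 mm ⇒ resistant
Cefazolin: 19 mm is ≥ 15 mm → Susceptible
Amoxicillin-clavulanate: 21 mm is ≤ 27 mm — resistant
Ciprofloxacin: 11 mm is ≤ 18 mm — R

S, R, R, S, R, R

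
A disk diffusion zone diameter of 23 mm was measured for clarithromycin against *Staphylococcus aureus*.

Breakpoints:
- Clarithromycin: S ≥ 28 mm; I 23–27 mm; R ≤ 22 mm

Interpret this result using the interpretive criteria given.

I

Clarithromycin 23 mm: in 23–27 mm ⇒ Intermediate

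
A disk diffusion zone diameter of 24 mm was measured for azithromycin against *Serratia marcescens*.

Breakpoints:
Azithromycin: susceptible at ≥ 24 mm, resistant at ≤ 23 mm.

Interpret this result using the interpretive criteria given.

Susceptible

Azithromycin (24 mm) ≥ 24 mm ⇒ susceptible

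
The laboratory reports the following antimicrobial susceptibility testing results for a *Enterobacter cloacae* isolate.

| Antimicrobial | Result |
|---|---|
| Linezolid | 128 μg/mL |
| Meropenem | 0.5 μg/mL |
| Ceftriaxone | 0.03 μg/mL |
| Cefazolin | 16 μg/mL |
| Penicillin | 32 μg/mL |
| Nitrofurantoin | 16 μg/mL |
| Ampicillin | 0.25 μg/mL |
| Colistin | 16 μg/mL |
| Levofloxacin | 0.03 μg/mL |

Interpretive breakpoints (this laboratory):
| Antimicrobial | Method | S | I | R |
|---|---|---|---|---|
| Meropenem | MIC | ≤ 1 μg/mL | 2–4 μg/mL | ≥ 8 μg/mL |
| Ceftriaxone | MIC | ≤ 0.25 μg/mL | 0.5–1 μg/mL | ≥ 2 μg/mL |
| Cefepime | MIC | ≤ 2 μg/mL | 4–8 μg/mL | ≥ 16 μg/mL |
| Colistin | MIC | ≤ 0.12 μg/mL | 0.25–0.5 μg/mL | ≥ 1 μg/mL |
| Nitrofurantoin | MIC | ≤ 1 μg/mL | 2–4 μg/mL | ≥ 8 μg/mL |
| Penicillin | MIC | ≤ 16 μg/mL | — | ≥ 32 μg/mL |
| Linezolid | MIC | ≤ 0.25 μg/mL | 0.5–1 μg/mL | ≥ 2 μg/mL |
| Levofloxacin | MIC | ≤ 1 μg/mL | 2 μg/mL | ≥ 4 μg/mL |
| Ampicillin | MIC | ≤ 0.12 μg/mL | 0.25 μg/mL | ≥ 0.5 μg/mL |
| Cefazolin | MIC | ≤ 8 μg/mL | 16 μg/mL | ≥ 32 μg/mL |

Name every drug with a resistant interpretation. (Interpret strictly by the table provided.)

Linezolid: 128 μg/mL is ≥ 2 μg/mL — R
Meropenem (0.5 μg/mL) ≤ 1 μg/mL — S
Ceftriaxone: 0.03 μg/mL is ≤ 0.25 μg/mL — S
Cefazolin 16 μg/mL: = 16 μg/mL ⇒ intermediate
Penicillin (32 μg/mL) ≥ 32 μg/mL → Resistant
Nitrofurantoin (16 μg/mL) ≥ 8 μg/mL — R
Ampicillin: 0.25 μg/mL is = 0.25 μg/mL → intermediate
Colistin (16 μg/mL) ≥ 1 μg/mL → resistant
Levofloxacin 0.03 μg/mL: ≤ 1 μg/mL → susceptible

linezolid, penicillin, nitrofurantoin, colistin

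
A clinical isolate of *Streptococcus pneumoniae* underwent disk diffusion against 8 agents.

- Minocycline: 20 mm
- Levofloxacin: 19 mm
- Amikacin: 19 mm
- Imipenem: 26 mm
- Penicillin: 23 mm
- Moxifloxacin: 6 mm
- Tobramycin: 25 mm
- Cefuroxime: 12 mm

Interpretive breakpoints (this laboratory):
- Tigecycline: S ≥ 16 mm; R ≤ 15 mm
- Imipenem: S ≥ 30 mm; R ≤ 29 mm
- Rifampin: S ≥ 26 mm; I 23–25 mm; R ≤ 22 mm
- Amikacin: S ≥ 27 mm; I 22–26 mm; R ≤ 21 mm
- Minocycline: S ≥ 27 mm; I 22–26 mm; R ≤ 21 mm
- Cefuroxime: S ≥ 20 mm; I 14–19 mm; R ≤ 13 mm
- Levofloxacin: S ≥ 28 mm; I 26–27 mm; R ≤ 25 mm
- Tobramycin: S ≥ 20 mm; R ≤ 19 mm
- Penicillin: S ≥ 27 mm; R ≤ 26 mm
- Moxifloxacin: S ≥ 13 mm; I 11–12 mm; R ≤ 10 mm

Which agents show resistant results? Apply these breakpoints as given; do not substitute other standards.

minocycline, levofloxacin, amikacin, imipenem, penicillin, moxifloxacin, cefuroxime

Minocycline 20 mm: ≤ 21 mm — Resistant
Levofloxacin 19 mm: ≤ 25 mm ⇒ R
Amikacin (19 mm) ≤ 21 mm → Resistant
Imipenem: 26 mm is ≤ 29 mm ⇒ resistant
Penicillin (23 mm) ≤ 26 mm → resistant
Moxifloxacin: 6 mm is ≤ 10 mm — Resistant
Tobramycin: 25 mm is ≥ 20 mm → Susceptible
Cefuroxime: 12 mm is ≤ 13 mm — Resistant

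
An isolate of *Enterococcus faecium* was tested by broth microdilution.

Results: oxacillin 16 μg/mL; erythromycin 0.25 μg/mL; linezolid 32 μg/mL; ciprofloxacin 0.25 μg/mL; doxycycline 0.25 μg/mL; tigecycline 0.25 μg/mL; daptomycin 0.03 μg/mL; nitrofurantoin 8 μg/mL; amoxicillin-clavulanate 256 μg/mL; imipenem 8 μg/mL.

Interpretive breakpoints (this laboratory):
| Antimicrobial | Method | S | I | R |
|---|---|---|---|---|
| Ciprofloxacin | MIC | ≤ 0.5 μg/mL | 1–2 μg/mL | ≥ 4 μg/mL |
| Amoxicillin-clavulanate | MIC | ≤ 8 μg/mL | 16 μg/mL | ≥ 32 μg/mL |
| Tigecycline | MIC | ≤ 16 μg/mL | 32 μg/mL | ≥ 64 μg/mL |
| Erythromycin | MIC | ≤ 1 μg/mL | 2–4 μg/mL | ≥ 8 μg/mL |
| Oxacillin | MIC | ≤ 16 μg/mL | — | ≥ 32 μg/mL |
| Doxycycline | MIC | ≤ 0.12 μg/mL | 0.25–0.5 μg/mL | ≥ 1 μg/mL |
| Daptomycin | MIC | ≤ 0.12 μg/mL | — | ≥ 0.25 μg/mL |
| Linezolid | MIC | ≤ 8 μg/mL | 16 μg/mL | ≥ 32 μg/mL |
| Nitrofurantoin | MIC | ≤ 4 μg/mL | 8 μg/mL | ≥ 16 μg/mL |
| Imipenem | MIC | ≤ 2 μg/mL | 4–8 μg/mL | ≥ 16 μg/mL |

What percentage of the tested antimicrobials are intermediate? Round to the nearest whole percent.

Oxacillin 16 μg/mL: ≤ 16 μg/mL — S
Erythromycin: 0.25 μg/mL is ≤ 1 μg/mL — Susceptible
Linezolid (32 μg/mL) ≥ 32 μg/mL ⇒ Resistant
Ciprofloxacin: 0.25 μg/mL is ≤ 0.5 μg/mL → susceptible
Doxycycline 0.25 μg/mL: in 0.25–0.5 μg/mL — I
Tigecycline: 0.25 μg/mL is ≤ 16 μg/mL — susceptible
Daptomycin: 0.03 μg/mL is ≤ 0.12 μg/mL → Susceptible
Nitrofurantoin (8 μg/mL) = 8 μg/mL ⇒ Intermediate
Amoxicillin-clavulanate: 256 μg/mL is ≥ 32 μg/mL — R
Imipenem (8 μg/mL) in 4–8 μg/mL ⇒ intermediate
Intermediate: 3/10

30%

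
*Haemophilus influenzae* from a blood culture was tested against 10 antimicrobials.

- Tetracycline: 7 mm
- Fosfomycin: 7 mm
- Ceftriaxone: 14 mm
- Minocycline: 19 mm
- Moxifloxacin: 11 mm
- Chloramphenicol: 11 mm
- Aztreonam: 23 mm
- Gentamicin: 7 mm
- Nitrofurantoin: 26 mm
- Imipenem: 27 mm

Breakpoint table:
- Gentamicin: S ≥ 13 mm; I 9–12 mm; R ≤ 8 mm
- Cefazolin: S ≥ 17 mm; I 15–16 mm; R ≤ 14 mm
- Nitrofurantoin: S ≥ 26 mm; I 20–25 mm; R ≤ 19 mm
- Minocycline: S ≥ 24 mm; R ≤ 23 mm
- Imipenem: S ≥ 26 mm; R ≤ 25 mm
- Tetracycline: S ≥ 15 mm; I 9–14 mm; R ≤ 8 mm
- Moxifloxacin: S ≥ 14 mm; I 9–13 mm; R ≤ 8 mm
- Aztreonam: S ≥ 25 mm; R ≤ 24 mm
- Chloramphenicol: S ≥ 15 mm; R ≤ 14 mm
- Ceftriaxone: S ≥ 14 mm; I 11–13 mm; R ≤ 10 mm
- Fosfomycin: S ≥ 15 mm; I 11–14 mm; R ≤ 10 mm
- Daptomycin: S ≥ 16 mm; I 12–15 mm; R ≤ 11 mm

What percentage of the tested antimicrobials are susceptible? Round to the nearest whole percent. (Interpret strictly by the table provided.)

30%

Tetracycline (7 mm) ≤ 8 mm ⇒ resistant
Fosfomycin: 7 mm is ≤ 10 mm ⇒ resistant
Ceftriaxone (14 mm) ≥ 14 mm ⇒ Susceptible
Minocycline (19 mm) ≤ 23 mm → R
Moxifloxacin 11 mm: in 9–13 mm ⇒ Intermediate
Chloramphenicol (11 mm) ≤ 14 mm → Resistant
Aztreonam (23 mm) ≤ 24 mm — R
Gentamicin: 7 mm is ≤ 8 mm → resistant
Nitrofurantoin 26 mm: ≥ 26 mm — susceptible
Imipenem (27 mm) ≥ 26 mm → susceptible
Susceptible: 3/10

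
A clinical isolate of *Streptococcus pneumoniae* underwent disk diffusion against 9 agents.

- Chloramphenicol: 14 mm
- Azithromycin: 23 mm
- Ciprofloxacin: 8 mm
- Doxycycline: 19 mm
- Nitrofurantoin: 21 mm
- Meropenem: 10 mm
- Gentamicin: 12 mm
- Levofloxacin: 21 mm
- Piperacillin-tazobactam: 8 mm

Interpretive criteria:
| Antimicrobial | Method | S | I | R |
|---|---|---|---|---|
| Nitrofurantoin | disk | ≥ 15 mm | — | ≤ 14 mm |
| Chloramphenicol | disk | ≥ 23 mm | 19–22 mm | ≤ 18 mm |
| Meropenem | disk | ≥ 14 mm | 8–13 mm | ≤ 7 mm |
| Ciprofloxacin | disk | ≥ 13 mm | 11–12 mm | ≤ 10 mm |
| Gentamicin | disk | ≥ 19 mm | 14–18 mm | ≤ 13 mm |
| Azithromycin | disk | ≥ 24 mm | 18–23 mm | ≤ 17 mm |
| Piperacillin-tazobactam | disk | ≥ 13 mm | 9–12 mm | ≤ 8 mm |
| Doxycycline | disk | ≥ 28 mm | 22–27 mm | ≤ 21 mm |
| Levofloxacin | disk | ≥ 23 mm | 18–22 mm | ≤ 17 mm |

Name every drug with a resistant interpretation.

Chloramphenicol (14 mm) ≤ 18 mm → Resistant
Azithromycin: 23 mm is in 18–23 mm ⇒ Intermediate
Ciprofloxacin: 8 mm is ≤ 10 mm → resistant
Doxycycline 19 mm: ≤ 21 mm ⇒ resistant
Nitrofurantoin: 21 mm is ≥ 15 mm — Susceptible
Meropenem (10 mm) in 8–13 mm → Intermediate
Gentamicin: 12 mm is ≤ 13 mm — R
Levofloxacin: 21 mm is in 18–22 mm ⇒ I
Piperacillin-tazobactam 8 mm: ≤ 8 mm — resistant

chloramphenicol, ciprofloxacin, doxycycline, gentamicin, piperacillin-tazobactam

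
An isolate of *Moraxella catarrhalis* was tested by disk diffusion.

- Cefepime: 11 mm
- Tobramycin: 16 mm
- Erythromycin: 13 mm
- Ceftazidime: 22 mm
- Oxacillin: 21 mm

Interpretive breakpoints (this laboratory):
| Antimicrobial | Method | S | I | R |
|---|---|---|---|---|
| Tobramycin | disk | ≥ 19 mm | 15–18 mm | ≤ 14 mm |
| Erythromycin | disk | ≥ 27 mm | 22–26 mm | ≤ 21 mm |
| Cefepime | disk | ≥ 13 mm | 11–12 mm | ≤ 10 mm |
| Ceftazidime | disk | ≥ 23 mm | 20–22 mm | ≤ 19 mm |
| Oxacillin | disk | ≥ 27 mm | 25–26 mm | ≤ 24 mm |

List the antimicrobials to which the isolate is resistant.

Cefepime: 11 mm is in 11–12 mm ⇒ I
Tobramycin 16 mm: in 15–18 mm — Intermediate
Erythromycin: 13 mm is ≤ 21 mm — R
Ceftazidime: 22 mm is in 20–22 mm ⇒ intermediate
Oxacillin: 21 mm is ≤ 24 mm ⇒ resistant

erythromycin, oxacillin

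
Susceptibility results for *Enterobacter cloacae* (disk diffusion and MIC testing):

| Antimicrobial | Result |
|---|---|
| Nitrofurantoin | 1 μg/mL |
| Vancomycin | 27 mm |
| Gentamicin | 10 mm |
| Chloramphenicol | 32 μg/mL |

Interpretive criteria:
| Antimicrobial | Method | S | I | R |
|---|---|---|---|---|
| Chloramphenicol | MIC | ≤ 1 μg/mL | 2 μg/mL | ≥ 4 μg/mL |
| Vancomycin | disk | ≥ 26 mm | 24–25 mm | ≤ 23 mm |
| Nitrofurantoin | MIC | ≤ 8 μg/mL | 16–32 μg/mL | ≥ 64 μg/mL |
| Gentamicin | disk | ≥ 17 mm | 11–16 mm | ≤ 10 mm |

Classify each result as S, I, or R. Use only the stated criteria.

S, S, R, R

Nitrofurantoin (1 μg/mL) ≤ 8 μg/mL → S
Vancomycin: 27 mm is ≥ 26 mm — Susceptible
Gentamicin: 10 mm is ≤ 10 mm → Resistant
Chloramphenicol 32 μg/mL: ≥ 4 μg/mL — R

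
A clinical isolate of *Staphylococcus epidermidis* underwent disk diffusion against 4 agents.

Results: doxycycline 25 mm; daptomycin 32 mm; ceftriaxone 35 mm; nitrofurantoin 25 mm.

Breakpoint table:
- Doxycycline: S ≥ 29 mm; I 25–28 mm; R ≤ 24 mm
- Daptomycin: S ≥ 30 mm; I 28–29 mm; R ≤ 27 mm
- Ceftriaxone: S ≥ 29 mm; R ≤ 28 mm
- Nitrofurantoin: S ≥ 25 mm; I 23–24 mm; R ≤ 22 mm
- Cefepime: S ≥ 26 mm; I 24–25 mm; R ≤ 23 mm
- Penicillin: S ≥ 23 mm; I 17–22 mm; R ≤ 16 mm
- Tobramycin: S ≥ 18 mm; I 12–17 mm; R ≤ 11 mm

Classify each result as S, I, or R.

Doxycycline: 25 mm is in 25–28 mm — I
Daptomycin 32 mm: ≥ 30 mm — Susceptible
Ceftriaxone: 35 mm is ≥ 29 mm ⇒ Susceptible
Nitrofurantoin 25 mm: ≥ 25 mm → S

I, S, S, S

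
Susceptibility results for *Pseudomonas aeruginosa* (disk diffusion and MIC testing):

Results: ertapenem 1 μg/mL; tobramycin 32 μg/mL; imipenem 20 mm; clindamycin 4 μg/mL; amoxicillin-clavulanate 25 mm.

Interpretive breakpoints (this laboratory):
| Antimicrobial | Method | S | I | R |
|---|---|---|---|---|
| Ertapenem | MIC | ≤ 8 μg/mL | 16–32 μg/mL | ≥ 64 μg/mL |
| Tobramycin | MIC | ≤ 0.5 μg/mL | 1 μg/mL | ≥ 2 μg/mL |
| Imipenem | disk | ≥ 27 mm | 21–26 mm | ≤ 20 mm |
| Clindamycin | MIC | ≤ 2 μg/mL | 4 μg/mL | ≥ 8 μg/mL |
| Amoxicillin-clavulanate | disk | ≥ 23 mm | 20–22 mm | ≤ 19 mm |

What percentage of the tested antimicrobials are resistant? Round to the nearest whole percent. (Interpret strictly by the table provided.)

40%

Ertapenem 1 μg/mL: ≤ 8 μg/mL ⇒ susceptible
Tobramycin (32 μg/mL) ≥ 2 μg/mL → resistant
Imipenem: 20 mm is ≤ 20 mm → Resistant
Clindamycin 4 μg/mL: = 4 μg/mL → intermediate
Amoxicillin-clavulanate: 25 mm is ≥ 23 mm — Susceptible
Resistant: 2/5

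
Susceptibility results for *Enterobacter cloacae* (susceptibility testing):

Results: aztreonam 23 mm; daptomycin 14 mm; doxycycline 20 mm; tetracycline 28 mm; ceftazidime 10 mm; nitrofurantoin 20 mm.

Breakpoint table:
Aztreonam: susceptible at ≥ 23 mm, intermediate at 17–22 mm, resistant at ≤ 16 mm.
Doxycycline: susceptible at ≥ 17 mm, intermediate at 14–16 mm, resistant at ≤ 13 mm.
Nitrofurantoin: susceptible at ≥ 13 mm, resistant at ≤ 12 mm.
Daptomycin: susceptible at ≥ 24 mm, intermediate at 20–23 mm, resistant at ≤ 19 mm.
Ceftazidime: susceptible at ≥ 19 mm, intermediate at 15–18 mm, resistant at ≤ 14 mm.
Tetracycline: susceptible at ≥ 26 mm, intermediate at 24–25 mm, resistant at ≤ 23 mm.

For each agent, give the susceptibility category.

S, R, S, S, R, S

Aztreonam 23 mm: ≥ 23 mm — susceptible
Daptomycin: 14 mm is ≤ 19 mm ⇒ R
Doxycycline: 20 mm is ≥ 17 mm — Susceptible
Tetracycline (28 mm) ≥ 26 mm → Susceptible
Ceftazidime: 10 mm is ≤ 14 mm → Resistant
Nitrofurantoin: 20 mm is ≥ 13 mm ⇒ Susceptible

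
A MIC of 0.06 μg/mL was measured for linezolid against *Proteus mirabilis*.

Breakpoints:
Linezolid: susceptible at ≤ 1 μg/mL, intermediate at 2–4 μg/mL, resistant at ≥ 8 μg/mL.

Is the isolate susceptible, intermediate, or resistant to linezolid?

Linezolid 0.06 μg/mL: ≤ 1 μg/mL — Susceptible

Susceptible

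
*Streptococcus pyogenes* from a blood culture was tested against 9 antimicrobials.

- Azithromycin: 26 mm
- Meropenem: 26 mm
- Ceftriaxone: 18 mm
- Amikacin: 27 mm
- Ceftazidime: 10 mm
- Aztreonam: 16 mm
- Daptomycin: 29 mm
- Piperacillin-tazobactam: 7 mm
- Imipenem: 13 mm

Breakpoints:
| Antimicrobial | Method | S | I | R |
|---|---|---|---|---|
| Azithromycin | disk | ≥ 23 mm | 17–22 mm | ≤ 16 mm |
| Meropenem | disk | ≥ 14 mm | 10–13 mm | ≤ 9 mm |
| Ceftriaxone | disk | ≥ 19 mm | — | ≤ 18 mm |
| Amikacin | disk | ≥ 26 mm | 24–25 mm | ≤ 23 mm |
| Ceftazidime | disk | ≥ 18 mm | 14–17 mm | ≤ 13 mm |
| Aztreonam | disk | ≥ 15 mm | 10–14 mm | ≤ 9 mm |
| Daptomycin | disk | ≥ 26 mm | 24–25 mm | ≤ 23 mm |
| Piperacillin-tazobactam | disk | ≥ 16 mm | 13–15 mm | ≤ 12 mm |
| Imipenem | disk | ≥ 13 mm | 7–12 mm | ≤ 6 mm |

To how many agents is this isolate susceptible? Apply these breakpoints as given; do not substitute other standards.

6

Azithromycin (26 mm) ≥ 23 mm ⇒ Susceptible
Meropenem: 26 mm is ≥ 14 mm — susceptible
Ceftriaxone: 18 mm is ≤ 18 mm — Resistant
Amikacin (27 mm) ≥ 26 mm — S
Ceftazidime (10 mm) ≤ 13 mm → R
Aztreonam: 16 mm is ≥ 15 mm → susceptible
Daptomycin: 29 mm is ≥ 26 mm ⇒ Susceptible
Piperacillin-tazobactam (7 mm) ≤ 12 mm → resistant
Imipenem 13 mm: ≥ 13 mm — S
Susceptible: 6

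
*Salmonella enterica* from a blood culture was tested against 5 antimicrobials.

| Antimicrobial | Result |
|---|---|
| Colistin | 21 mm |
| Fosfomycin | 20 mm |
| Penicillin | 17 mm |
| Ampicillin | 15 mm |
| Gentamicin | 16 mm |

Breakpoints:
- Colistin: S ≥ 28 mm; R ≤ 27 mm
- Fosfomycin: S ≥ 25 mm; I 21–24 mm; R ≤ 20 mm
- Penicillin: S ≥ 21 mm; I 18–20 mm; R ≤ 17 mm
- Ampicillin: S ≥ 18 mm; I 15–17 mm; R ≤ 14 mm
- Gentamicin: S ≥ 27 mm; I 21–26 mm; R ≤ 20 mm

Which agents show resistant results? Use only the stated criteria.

Colistin 21 mm: ≤ 27 mm ⇒ resistant
Fosfomycin: 20 mm is ≤ 20 mm — R
Penicillin: 17 mm is ≤ 17 mm → resistant
Ampicillin: 15 mm is in 15–17 mm ⇒ intermediate
Gentamicin (16 mm) ≤ 20 mm ⇒ Resistant

colistin, fosfomycin, penicillin, gentamicin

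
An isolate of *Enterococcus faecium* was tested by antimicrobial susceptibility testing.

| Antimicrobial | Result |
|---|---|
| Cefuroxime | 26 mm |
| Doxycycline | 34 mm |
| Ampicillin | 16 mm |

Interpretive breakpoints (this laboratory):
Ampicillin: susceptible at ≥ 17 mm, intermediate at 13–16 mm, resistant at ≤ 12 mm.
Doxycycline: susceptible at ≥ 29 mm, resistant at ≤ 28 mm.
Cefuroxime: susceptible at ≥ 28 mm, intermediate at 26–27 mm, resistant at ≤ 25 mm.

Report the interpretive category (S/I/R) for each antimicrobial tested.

I, S, I

Cefuroxime (26 mm) in 26–27 mm ⇒ intermediate
Doxycycline (34 mm) ≥ 29 mm ⇒ Susceptible
Ampicillin (16 mm) in 13–16 mm — intermediate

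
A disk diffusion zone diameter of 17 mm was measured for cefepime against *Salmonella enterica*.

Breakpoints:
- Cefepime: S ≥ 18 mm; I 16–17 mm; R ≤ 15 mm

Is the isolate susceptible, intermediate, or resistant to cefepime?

Cefepime: 17 mm is in 16–17 mm ⇒ Intermediate

I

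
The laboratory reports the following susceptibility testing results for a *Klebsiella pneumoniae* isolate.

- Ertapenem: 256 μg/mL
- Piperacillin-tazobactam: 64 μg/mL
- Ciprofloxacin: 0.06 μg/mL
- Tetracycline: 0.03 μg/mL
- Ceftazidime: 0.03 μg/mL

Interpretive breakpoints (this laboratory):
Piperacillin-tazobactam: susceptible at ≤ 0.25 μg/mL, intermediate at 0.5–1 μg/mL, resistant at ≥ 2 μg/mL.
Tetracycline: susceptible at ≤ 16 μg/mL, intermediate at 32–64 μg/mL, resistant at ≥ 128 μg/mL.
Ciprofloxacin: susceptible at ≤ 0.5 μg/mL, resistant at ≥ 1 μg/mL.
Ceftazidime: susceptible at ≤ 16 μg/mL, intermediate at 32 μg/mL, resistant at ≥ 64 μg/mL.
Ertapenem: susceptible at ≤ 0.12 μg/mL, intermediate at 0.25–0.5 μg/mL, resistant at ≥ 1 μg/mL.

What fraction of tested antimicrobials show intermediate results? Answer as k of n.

Ertapenem: 256 μg/mL is ≥ 1 μg/mL — R
Piperacillin-tazobactam 64 μg/mL: ≥ 2 μg/mL → R
Ciprofloxacin 0.06 μg/mL: ≤ 0.5 μg/mL — S
Tetracycline 0.03 μg/mL: ≤ 16 μg/mL — S
Ceftazidime: 0.03 μg/mL is ≤ 16 μg/mL — Susceptible
Intermediate: 0/5

0 of 5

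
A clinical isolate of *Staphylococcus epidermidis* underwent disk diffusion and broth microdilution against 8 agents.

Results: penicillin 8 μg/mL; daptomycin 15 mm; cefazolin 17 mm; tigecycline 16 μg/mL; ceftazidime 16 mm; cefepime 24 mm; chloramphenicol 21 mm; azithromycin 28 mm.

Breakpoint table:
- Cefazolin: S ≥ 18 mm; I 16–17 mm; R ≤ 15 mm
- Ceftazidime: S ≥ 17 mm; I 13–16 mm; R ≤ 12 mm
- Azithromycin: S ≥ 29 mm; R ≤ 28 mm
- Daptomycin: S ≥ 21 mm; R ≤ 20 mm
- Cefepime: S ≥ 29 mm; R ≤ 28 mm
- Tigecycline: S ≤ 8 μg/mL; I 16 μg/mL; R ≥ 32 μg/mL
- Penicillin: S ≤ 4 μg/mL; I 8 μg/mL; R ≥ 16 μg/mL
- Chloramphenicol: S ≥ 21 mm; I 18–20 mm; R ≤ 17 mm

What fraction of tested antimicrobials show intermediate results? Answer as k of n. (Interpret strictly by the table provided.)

4 of 8

Penicillin 8 μg/mL: = 8 μg/mL → intermediate
Daptomycin: 15 mm is ≤ 20 mm ⇒ R
Cefazolin: 17 mm is in 16–17 mm → Intermediate
Tigecycline (16 μg/mL) = 16 μg/mL → Intermediate
Ceftazidime (16 mm) in 13–16 mm → intermediate
Cefepime (24 mm) ≤ 28 mm ⇒ Resistant
Chloramphenicol (21 mm) ≥ 21 mm → S
Azithromycin: 28 mm is ≤ 28 mm ⇒ resistant
Intermediate: 4/8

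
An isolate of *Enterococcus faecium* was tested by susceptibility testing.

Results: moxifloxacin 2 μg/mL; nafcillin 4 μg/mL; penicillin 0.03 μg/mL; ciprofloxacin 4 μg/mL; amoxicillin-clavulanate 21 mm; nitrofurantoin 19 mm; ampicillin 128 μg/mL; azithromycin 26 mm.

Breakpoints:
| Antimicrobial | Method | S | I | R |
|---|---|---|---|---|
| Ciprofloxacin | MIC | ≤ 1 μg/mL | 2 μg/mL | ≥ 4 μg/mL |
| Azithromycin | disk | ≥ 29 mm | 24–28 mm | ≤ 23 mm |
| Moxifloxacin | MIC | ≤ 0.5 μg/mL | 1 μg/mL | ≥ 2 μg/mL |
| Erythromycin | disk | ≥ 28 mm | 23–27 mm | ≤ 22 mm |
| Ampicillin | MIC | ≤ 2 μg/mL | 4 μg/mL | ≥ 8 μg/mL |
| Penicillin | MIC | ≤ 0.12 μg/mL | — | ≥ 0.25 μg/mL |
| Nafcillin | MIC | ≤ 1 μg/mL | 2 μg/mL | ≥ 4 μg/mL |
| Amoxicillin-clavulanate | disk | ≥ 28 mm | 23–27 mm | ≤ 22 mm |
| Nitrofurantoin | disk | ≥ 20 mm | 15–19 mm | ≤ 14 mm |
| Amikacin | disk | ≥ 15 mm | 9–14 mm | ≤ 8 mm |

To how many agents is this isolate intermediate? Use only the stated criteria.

2

Moxifloxacin: 2 μg/mL is ≥ 2 μg/mL → resistant
Nafcillin 4 μg/mL: ≥ 4 μg/mL → Resistant
Penicillin: 0.03 μg/mL is ≤ 0.12 μg/mL ⇒ susceptible
Ciprofloxacin: 4 μg/mL is ≥ 4 μg/mL ⇒ R
Amoxicillin-clavulanate: 21 mm is ≤ 22 mm — resistant
Nitrofurantoin: 19 mm is in 15–19 mm — I
Ampicillin 128 μg/mL: ≥ 8 μg/mL → R
Azithromycin (26 mm) in 24–28 mm — Intermediate
Intermediate: 2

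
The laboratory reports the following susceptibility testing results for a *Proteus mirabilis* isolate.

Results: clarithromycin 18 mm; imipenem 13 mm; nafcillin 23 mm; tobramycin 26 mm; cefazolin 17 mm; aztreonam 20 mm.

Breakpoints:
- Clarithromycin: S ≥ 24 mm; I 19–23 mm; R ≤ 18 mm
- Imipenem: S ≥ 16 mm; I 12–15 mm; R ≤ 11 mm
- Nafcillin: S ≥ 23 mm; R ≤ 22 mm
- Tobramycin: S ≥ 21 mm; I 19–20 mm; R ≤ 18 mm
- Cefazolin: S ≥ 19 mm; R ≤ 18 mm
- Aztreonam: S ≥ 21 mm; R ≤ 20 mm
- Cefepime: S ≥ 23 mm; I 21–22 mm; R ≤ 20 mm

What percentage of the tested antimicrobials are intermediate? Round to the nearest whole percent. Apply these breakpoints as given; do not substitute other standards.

17%

Clarithromycin (18 mm) ≤ 18 mm ⇒ Resistant
Imipenem 13 mm: in 12–15 mm → Intermediate
Nafcillin: 23 mm is ≥ 23 mm → Susceptible
Tobramycin 26 mm: ≥ 21 mm — Susceptible
Cefazolin 17 mm: ≤ 18 mm — Resistant
Aztreonam (20 mm) ≤ 20 mm → Resistant
Intermediate: 1/6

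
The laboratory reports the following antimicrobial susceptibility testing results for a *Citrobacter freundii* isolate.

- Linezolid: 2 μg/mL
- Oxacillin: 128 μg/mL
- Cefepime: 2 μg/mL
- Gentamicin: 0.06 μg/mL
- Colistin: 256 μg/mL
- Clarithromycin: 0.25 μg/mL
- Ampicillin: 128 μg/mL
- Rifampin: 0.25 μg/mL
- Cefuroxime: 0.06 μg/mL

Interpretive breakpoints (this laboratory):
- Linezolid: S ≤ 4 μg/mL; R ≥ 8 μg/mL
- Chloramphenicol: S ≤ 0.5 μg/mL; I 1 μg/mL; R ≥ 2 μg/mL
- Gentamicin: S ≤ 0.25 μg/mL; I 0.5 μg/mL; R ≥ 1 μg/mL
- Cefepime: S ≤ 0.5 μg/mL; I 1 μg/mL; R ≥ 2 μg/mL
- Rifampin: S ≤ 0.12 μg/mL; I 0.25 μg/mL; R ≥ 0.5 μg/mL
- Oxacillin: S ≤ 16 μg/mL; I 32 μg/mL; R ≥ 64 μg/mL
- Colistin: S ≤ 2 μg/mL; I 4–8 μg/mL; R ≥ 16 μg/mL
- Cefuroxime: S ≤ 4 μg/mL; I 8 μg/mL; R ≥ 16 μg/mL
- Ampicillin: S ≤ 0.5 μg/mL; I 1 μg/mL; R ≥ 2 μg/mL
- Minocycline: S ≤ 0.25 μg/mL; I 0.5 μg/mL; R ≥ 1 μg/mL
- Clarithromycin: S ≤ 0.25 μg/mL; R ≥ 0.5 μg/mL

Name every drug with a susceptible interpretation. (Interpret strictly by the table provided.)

Linezolid: 2 μg/mL is ≤ 4 μg/mL ⇒ Susceptible
Oxacillin (128 μg/mL) ≥ 64 μg/mL ⇒ R
Cefepime: 2 μg/mL is ≥ 2 μg/mL ⇒ resistant
Gentamicin (0.06 μg/mL) ≤ 0.25 μg/mL — susceptible
Colistin: 256 μg/mL is ≥ 16 μg/mL — Resistant
Clarithromycin: 0.25 μg/mL is ≤ 0.25 μg/mL — S
Ampicillin: 128 μg/mL is ≥ 2 μg/mL ⇒ R
Rifampin (0.25 μg/mL) = 0.25 μg/mL ⇒ Intermediate
Cefuroxime: 0.06 μg/mL is ≤ 4 μg/mL → S

linezolid, gentamicin, clarithromycin, cefuroxime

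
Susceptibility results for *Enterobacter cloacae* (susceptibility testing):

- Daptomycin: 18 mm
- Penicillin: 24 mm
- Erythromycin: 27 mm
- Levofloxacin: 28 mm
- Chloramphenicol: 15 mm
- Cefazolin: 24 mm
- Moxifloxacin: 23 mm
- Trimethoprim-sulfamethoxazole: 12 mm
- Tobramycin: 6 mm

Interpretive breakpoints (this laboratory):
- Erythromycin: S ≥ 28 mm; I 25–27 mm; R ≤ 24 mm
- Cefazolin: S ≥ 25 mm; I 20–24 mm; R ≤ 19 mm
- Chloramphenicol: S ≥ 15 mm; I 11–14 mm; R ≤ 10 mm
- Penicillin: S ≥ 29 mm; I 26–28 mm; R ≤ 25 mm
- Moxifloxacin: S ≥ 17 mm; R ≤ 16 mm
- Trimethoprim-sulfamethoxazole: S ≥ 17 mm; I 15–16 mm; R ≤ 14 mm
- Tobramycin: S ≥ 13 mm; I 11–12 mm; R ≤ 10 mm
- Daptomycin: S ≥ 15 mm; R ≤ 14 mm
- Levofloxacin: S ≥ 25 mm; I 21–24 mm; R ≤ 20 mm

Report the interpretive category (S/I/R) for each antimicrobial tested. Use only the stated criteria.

Daptomycin: 18 mm is ≥ 15 mm ⇒ S
Penicillin (24 mm) ≤ 25 mm → resistant
Erythromycin: 27 mm is in 25–27 mm — Intermediate
Levofloxacin 28 mm: ≥ 25 mm → Susceptible
Chloramphenicol: 15 mm is ≥ 15 mm → Susceptible
Cefazolin: 24 mm is in 20–24 mm — I
Moxifloxacin 23 mm: ≥ 17 mm → S
Trimethoprim-sulfamethoxazole: 12 mm is ≤ 14 mm — resistant
Tobramycin: 6 mm is ≤ 10 mm — R

S, R, I, S, S, I, S, R, R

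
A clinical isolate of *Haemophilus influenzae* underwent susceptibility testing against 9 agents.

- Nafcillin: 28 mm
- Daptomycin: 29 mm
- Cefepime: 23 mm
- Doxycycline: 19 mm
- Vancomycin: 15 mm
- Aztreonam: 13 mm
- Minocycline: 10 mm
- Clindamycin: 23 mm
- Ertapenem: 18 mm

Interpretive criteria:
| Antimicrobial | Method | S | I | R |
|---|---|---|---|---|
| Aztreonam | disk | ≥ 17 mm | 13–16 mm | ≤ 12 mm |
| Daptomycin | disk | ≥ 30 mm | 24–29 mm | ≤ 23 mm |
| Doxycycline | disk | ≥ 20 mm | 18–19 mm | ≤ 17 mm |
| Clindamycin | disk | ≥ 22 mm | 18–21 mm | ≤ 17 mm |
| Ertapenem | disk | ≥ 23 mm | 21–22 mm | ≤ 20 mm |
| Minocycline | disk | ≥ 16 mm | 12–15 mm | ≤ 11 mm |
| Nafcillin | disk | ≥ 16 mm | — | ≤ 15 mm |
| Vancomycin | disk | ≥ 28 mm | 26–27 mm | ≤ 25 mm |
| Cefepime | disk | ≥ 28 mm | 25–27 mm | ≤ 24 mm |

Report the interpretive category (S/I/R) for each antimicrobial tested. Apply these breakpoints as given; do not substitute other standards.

Nafcillin: 28 mm is ≥ 16 mm ⇒ S
Daptomycin 29 mm: in 24–29 mm ⇒ Intermediate
Cefepime 23 mm: ≤ 24 mm — resistant
Doxycycline 19 mm: in 18–19 mm → I
Vancomycin 15 mm: ≤ 25 mm — resistant
Aztreonam (13 mm) in 13–16 mm — I
Minocycline: 10 mm is ≤ 11 mm → resistant
Clindamycin 23 mm: ≥ 22 mm — Susceptible
Ertapenem 18 mm: ≤ 20 mm — resistant

S, I, R, I, R, I, R, S, R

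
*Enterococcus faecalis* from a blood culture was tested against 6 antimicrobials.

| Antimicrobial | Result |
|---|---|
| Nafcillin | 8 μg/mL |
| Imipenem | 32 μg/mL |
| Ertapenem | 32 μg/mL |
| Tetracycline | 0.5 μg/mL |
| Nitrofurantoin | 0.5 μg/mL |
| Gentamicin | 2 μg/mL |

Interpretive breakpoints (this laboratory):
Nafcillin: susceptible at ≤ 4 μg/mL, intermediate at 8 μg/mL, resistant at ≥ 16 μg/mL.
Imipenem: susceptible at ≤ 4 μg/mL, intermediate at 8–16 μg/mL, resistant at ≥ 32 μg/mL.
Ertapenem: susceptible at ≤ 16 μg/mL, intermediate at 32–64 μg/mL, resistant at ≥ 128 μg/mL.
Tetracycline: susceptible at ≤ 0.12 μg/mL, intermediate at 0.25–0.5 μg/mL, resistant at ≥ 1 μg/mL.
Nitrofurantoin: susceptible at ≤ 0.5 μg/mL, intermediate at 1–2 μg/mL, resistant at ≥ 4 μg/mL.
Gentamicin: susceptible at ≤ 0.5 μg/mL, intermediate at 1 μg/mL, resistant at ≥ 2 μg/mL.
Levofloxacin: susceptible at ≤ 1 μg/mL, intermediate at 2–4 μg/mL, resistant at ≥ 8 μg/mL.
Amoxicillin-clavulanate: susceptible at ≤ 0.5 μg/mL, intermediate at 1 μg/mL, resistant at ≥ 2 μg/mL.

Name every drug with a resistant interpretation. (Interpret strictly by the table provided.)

Nafcillin 8 μg/mL: = 8 μg/mL → I
Imipenem: 32 μg/mL is ≥ 32 μg/mL ⇒ Resistant
Ertapenem 32 μg/mL: in 32–64 μg/mL → I
Tetracycline: 0.5 μg/mL is in 0.25–0.5 μg/mL → Intermediate
Nitrofurantoin (0.5 μg/mL) ≤ 0.5 μg/mL — susceptible
Gentamicin (2 μg/mL) ≥ 2 μg/mL ⇒ resistant

imipenem, gentamicin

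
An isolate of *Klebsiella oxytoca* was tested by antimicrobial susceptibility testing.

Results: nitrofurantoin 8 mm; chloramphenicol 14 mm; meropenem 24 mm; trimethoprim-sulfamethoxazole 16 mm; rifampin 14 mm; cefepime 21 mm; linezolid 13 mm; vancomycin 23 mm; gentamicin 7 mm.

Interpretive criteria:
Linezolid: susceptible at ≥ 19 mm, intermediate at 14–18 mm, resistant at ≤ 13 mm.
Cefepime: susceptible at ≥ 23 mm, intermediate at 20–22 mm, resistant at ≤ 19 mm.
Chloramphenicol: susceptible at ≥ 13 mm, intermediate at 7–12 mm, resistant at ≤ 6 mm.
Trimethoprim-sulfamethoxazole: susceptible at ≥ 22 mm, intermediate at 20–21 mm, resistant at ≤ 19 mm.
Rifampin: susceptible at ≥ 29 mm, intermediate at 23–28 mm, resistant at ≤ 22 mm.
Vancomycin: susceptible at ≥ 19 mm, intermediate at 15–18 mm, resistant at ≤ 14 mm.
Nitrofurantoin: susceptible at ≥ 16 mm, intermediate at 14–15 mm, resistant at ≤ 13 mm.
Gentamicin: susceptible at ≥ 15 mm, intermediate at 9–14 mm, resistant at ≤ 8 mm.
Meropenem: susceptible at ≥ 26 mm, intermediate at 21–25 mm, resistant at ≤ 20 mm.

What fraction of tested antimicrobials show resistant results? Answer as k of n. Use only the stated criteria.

5 of 9

Nitrofurantoin: 8 mm is ≤ 13 mm → R
Chloramphenicol 14 mm: ≥ 13 mm → susceptible
Meropenem 24 mm: in 21–25 mm — Intermediate
Trimethoprim-sulfamethoxazole 16 mm: ≤ 19 mm ⇒ Resistant
Rifampin (14 mm) ≤ 22 mm → Resistant
Cefepime: 21 mm is in 20–22 mm ⇒ Intermediate
Linezolid: 13 mm is ≤ 13 mm ⇒ R
Vancomycin: 23 mm is ≥ 19 mm → S
Gentamicin: 7 mm is ≤ 8 mm ⇒ Resistant
Resistant: 5/9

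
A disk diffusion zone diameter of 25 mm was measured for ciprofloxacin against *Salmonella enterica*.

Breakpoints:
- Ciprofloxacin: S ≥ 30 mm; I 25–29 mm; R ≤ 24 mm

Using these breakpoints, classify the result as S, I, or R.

Intermediate

Ciprofloxacin (25 mm) in 25–29 mm → intermediate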